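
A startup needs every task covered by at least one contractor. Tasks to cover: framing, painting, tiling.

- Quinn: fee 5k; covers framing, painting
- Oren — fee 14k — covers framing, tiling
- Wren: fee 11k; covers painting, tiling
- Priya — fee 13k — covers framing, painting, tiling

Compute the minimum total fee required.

The greedy cost-per-new-task heuristic would pick Quinn and Wren for 16, but a cheaper cover exists.
Priya alone covers framing, painting, tiling — every task.
Total fee: 13.
No cover costs less than 13.

13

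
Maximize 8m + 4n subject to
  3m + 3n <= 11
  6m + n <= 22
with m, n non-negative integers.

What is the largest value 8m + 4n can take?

24

(m,n)=(3,0) is feasible, giving 24.
(m,n)=(2,1) is feasible, giving 20.
No feasible integer point exceeds 24.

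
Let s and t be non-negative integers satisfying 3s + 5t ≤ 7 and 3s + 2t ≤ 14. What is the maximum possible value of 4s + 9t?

(s,t)=(0,1) is feasible, giving 9.
(s,t)=(1,0) is feasible, giving 4.
(s,t)=(0,0) is feasible, giving 0.
No feasible integer point exceeds 9.

9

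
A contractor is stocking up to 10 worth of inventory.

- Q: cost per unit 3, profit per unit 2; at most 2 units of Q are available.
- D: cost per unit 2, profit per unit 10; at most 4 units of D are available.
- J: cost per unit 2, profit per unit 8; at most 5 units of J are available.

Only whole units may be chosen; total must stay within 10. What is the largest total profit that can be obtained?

48

D has the best ratio (10/2); taking only D gives at most 4×10 = 40 (stopped by the supply cap of 4).
Mixing does better — 4×D and 1×J: cost 10 ≤ 10, profit 4·10 + 1·8 = 48.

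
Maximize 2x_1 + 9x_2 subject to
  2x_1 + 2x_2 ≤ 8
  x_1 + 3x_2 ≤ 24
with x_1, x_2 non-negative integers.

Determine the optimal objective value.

(x_1,x_2)=(0,4): 2·0+2·4=8≤8, 1·0+3·4=12≤24, objective 36.
(x_1,x_2)=(1,3): 2·1+2·3=8≤8, 1·1+3·3=10≤24, objective 29.
(x_1,x_2)=(0,3): 2·0+2·3=6≤8, 1·0+3·3=9≤24, objective 27.
Maximum is 36 at (x_1,x_2)=(0,4).

36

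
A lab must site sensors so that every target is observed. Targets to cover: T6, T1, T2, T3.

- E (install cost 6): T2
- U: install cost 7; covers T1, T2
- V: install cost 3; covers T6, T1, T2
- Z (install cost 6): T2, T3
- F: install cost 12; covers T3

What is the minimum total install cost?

Choose V and Z: together they cover T6, T1, T2, T3 — every target.
Total install cost: 3 + 6 = 9.
No cover costs less than 9.

9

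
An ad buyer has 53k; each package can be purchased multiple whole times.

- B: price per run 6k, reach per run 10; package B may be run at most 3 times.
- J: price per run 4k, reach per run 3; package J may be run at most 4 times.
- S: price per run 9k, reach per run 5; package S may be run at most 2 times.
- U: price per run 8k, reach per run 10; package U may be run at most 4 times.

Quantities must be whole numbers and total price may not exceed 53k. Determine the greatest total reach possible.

2×B, 2×J, and 4×U: price 52 ≤ 53, reach 2·10 + 2·3 + 4·10 = 66.
3×B and 4×U: price 50 ≤ 53, reach 3·10 + 4·10 = 70.
Best is 70.

70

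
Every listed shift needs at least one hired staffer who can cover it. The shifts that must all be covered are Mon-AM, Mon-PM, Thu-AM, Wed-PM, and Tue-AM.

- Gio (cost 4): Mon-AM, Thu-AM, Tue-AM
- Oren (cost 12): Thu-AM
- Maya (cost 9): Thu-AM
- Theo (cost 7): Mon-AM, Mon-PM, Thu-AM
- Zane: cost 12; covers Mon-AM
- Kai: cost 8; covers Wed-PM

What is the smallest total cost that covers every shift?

19

Choose Gio, Theo, and Kai: together they cover Mon-AM, Mon-PM, Thu-AM, Wed-PM, Tue-AM — every shift.
Total cost: 4 + 7 + 8 = 19.
No cover costs less than 19.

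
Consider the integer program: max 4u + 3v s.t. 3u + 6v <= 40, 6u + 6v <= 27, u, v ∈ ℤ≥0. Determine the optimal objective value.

16

The continuous relaxation peaks at (4.5, 0) with value 18.00; rounding to a feasible lattice point costs some objective.
(u,v)=(4,0) is feasible, giving 16.
(u,v)=(3,1) is feasible, giving 15.
(u,v)=(3,0) is feasible, giving 12.
No feasible integer point exceeds 16.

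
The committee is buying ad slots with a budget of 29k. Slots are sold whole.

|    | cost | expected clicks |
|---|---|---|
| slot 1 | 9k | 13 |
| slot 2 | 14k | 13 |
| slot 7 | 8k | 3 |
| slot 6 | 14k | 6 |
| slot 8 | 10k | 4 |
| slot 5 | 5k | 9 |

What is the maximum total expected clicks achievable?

35

slot 1 + slot 6 + slot 5: cost 9 + 14 + 5 = 28 ≤ 29, expected clicks 13 + 6 + 9 = 28.
slot 1 + slot 2 + slot 5: cost 9 + 14 + 5 = 28 ≤ 29, expected clicks 13 + 13 + 9 = 35.
Best is slot 1, slot 2, and slot 5 with total expected clicks 35.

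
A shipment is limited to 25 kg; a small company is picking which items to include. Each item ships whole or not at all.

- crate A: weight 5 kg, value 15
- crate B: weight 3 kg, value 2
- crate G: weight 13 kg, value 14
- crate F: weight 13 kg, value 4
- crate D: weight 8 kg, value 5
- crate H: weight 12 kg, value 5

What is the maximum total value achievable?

This is a 0-1 knapsack instance.
Allowing fractional choices, the relaxed optimum would be about 33.5, but items are indivisible.
crate A + crate G: weight 5 + 13 = 18 ≤ 25, value 15 + 14 = 29.
crate A + crate D + crate H: weight 5 + 8 + 12 = 25 ≤ 25, value 15 + 5 + 5 = 25.
crate A + crate B + crate G: weight 5 + 3 + 13 = 21 ≤ 25, value 15 + 2 + 14 = 31.
Best is crate A, crate B, and crate G with total value 31.

31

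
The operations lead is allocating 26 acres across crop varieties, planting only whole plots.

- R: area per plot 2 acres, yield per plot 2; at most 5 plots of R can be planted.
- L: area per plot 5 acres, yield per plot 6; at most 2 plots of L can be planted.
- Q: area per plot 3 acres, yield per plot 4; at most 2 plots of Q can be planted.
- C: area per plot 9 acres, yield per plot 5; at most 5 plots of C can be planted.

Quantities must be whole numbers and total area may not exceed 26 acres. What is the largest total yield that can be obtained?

This is a bounded integer knapsack.
Take 5×R, 2×L, and 2×Q: area 26 ≤ 26, yield 5·2 + 2·6 + 2·4 = 30.
Q has the best ratio (4/3) and is taken to its limit of 2; remaining capacity is filled optimally with the others.

30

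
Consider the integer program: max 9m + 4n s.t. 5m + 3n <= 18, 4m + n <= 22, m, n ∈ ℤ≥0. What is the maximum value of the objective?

31

(m,n)=(3,1): 5·3+3·1=18≤18, 4·3+1·1=13≤22, objective 31.
(m,n)=(3,0): 5·3+3·0=15≤18, 4·3+1·0=12≤22, objective 27.
(m,n)=(2,2): 5·2+3·2=16≤18, 4·2+1·2=10≤22, objective 26.
Maximum is 31 at (m,n)=(3,1).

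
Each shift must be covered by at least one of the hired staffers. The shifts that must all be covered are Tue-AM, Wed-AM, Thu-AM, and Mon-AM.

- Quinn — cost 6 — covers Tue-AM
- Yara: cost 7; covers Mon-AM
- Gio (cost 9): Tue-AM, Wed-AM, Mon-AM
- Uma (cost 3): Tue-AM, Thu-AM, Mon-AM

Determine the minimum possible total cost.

12

Choose Gio and Uma: together they cover Tue-AM, Wed-AM, Thu-AM, Mon-AM — every shift.
Total cost: 9 + 3 = 12.
No cover costs less than 12.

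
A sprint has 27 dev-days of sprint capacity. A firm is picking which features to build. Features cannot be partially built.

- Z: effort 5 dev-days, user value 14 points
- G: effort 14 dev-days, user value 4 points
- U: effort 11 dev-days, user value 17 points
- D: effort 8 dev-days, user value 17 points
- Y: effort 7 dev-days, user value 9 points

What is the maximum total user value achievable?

U + D + Y: effort 11 + 8 + 7 = 26 ≤ 27, user value 17 + 17 + 9 = 43.
Z + U + D: effort 5 + 11 + 8 = 24 ≤ 27, user value 14 + 17 + 17 = 48.
Best is Z, U, and D with total user value 48.

48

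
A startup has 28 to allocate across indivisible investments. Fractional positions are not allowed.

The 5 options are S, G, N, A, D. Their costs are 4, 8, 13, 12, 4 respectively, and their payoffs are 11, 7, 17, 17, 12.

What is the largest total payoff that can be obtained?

47

Take S, G, A, and D: cost 4 + 8 + 12 + 4 = 28 ≤ 28, payoff 11 + 7 + 17 + 12 = 47.
No other feasible combination does better.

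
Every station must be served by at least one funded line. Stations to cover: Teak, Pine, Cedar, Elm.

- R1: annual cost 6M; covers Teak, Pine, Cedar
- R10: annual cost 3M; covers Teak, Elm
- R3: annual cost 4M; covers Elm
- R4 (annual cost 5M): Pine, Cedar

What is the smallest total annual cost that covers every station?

8

Choose R10 and R4: together they cover Teak, Pine, Cedar, Elm — every station.
Total annual cost: 3 + 5 = 8.
No cover costs less than 8.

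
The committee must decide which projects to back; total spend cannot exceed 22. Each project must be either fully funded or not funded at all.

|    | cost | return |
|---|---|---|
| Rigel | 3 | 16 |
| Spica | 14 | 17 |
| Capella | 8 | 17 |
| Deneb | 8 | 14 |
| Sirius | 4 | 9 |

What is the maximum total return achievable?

47

Allowing fractional choices, the relaxed optimum would be about 54.2, but projects are indivisible.
Rigel + Spica + Sirius: cost 3 + 14 + 4 = 21 ≤ 22, return 16 + 17 + 9 = 42.
Rigel + Capella + Deneb: cost 3 + 8 + 8 = 19 ≤ 22, return 16 + 17 + 14 = 47.
Rigel + Capella + Sirius: cost 3 + 8 + 4 = 15 ≤ 22, return 16 + 17 + 9 = 42.
Best is Rigel, Capella, and Deneb with total return 47.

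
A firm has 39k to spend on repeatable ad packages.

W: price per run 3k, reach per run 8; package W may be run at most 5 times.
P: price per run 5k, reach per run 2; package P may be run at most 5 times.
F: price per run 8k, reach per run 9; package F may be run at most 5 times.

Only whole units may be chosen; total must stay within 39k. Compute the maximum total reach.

67

This is a bounded integer knapsack.
W has the best ratio (8/3); taking only W gives at most 5×8 = 40 (stopped by the supply cap of 5).
Mixing does better — 5×W and 3×F: price 39 ≤ 39, reach 5·8 + 3·9 = 67.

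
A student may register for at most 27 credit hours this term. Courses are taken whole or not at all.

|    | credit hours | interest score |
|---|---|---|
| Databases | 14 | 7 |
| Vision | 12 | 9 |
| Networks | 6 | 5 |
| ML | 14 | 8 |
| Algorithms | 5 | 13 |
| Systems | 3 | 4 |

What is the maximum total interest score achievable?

Allowing fractional choices, the relaxed optimum would be about 31.6, but courses are indivisible.
Vision + Algorithms + Systems: credit hours 12 + 5 + 3 = 20 ≤ 27, interest score 9 + 13 + 4 = 26.
Vision + Networks + Algorithms + Systems: credit hours 12 + 6 + 5 + 3 = 26 ≤ 27, interest score 9 + 5 + 13 + 4 = 31.
Vision + Networks + Algorithms: credit hours 12 + 6 + 5 = 23 ≤ 27, interest score 9 + 5 + 13 = 27.
Best is Vision, Networks, Algorithms, and Systems with total interest score 31.

31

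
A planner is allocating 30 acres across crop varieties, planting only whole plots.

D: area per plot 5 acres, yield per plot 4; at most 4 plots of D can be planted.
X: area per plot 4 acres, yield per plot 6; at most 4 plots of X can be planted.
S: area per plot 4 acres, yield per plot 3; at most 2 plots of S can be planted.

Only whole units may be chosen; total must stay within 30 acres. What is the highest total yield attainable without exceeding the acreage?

35

X has the best ratio (6/4); taking only X gives at most 4×6 = 24 (stopped by the supply cap of 4).
Mixing does better — 2×D, 4×X, and 1×S: area 30 ≤ 30, yield 2·4 + 4·6 + 1·3 = 35.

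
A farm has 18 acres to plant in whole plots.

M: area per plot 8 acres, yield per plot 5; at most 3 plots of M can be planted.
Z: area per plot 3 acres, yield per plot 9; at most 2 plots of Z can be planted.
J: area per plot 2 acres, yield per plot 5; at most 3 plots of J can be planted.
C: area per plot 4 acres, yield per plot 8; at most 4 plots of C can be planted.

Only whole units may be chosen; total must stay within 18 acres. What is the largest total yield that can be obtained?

2×Z and 3×C: area 18 ≤ 18, yield 2·9 + 3·8 = 42.
2×Z, 2×J, and 2×C: area 18 ≤ 18, yield 2·9 + 2·5 + 2·8 = 44.
Best is 44.

44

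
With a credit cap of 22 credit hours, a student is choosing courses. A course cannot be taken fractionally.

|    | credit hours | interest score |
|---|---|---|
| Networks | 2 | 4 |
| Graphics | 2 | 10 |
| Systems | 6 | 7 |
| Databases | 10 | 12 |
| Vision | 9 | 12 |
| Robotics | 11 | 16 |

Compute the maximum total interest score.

Graphics + Vision + Robotics: credit hours 2 + 9 + 11 = 22 ≤ 22, interest score 10 + 12 + 16 = 38.
Networks + Graphics + Systems + Robotics: credit hours 2 + 2 + 6 + 11 = 21 ≤ 22, interest score 4 + 10 + 7 + 16 = 37.
Graphics + Databases + Vision: credit hours 2 + 10 + 9 = 21 ≤ 22, interest score 10 + 12 + 12 = 34.
Best is Graphics, Vision, and Robotics with total interest score 38.

38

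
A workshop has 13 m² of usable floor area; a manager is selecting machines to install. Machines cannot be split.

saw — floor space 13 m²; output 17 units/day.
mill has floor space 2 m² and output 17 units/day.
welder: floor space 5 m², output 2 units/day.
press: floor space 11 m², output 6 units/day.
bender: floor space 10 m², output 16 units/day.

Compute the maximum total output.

Take mill and bender: floor space 2 + 10 = 12 ≤ 13, output 17 + 16 = 33.
No other feasible combination does better.

33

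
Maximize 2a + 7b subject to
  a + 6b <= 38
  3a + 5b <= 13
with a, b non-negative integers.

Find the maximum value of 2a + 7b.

The continuous relaxation peaks at (0, 2.6) with value 18.20; rounding to a feasible lattice point costs some objective.
(a,b)=(1,2): 1·1+6·2=13≤38, 3·1+5·2=13≤13, objective 16.
(a,b)=(0,2): 1·0+6·2=12≤38, 3·0+5·2=10≤13, objective 14.
(a,b)=(2,1): 1·2+6·1=8≤38, 3·2+5·1=11≤13, objective 11.
(a,b)=(1,1): 1·1+6·1=7≤38, 3·1+5·1=8≤13, objective 9.
No feasible integer point exceeds 16.

16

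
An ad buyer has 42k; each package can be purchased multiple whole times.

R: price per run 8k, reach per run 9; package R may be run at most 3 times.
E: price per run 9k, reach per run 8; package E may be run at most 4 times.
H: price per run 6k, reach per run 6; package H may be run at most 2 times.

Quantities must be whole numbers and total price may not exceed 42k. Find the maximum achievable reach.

R has the best ratio (9/8); taking only R gives at most 3×9 = 27 (stopped by the supply cap of 3).
Mixing does better — 3×R and 2×E: price 42 ≤ 42, reach 3·9 + 2·8 = 43.

43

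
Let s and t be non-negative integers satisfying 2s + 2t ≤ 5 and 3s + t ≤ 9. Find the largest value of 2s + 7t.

14

(s,t)=(0,2) is feasible, giving 14.
(s,t)=(1,1) is feasible, giving 9.
The best lattice point is (0,2), giving 14.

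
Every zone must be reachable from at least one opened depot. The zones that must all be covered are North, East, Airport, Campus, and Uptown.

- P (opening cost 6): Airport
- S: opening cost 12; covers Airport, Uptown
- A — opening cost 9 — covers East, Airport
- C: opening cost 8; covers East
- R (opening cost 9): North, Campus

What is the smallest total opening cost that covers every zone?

The greedy cost-per-new-zone heuristic would pick A, R, and S for 30, but a cheaper cover exists.
Choose S, C, and R: together they cover North, East, Airport, Campus, Uptown — every zone.
Total opening cost: 12 + 8 + 9 = 29.
No cover costs less than 29.

29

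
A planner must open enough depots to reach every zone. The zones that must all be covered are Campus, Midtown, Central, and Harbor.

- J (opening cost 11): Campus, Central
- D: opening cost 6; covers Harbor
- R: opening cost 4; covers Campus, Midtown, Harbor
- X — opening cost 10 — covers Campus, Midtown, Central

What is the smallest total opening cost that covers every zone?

Choose R and X: together they cover Campus, Midtown, Central, Harbor — every zone.
Total opening cost: 4 + 10 = 14.
No cover costs less than 14.

14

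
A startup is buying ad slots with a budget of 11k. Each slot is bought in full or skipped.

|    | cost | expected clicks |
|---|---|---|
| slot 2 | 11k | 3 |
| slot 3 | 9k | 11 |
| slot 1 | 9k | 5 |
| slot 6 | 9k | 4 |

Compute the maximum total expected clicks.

11

Treat it as a binary knapsack problem.
Take slot 3: cost 9 ≤ 11, expected clicks 11.
No other feasible combination does better.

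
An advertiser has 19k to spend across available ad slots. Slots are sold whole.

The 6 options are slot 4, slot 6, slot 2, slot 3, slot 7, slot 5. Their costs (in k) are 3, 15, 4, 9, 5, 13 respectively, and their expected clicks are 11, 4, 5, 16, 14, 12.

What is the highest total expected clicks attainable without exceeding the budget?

This is an integer program with binary decision variables.
slot 4 + slot 2 + slot 3: cost 3 + 4 + 9 = 16 ≤ 19, expected clicks 11 + 5 + 16 = 32.
slot 2 + slot 3 + slot 7: cost 4 + 9 + 5 = 18 ≤ 19, expected clicks 5 + 16 + 14 = 35.
slot 4 + slot 3 + slot 7: cost 3 + 9 + 5 = 17 ≤ 19, expected clicks 11 + 16 + 14 = 41.
Best is slot 4, slot 3, and slot 7 with total expected clicks 41.

41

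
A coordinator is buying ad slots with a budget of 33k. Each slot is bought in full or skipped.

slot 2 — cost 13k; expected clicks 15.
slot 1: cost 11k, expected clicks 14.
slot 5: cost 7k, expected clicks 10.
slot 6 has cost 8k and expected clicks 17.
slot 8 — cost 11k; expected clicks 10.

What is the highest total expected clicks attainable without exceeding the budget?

Take slot 2, slot 1, and slot 6: cost 13 + 11 + 8 = 32 ≤ 33, expected clicks 15 + 14 + 17 = 46.
No other feasible combination does better.

46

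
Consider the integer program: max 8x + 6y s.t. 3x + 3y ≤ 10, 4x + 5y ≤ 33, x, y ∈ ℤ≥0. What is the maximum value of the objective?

Relaxing integrality, the LP optimum is 26.67 at (x,y) = (3.33, 0), which is not an integer point.
(x,y)=(3,0): 3·3+3·0=9≤10, 4·3+5·0=12≤33, objective 24.
(x,y)=(2,1): 3·2+3·1=9≤10, 4·2+5·1=13≤33, objective 22.
(x,y)=(2,0): 3·2+3·0=6≤10, 4·2+5·0=8≤33, objective 16.
The best lattice point is (3,0), giving 24.

24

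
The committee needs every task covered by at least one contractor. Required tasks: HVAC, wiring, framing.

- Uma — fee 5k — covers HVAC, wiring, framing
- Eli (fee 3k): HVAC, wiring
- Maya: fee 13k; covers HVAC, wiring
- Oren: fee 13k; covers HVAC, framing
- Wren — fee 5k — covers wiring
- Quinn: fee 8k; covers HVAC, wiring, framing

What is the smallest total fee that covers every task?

5

The greedy cost-per-new-task heuristic would pick Eli and Uma for 8, but a cheaper cover exists.
Uma alone covers HVAC, wiring, framing — every task.
Total fee: 5.
No cover costs less than 5.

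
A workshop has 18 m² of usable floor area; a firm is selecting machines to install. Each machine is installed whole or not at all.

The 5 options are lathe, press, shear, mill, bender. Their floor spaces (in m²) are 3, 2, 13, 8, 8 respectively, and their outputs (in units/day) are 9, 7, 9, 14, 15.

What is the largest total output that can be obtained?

36

Allowing fractional choices, the relaxed optimum would be about 39.8, but machines are indivisible.
press + mill + bender: floor space 2 + 8 + 8 = 18 ≤ 18, output 7 + 14 + 15 = 36.
lathe + press + bender: floor space 3 + 2 + 8 = 13 ≤ 18, output 9 + 7 + 15 = 31.
Best is press, mill, and bender with total output 36.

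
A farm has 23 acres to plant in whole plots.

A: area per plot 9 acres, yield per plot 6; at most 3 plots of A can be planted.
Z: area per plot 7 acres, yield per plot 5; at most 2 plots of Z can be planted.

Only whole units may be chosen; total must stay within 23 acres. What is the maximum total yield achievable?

Take 1×A and 2×Z: area 23 ≤ 23, yield 1·6 + 2·5 = 16.
Z has the best ratio (5/7) and is taken to its limit of 2; remaining capacity is filled optimally with the others.

16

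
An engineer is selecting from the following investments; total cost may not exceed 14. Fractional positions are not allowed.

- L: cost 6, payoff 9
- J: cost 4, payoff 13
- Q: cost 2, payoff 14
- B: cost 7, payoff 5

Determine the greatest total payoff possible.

36

J + Q + B: cost 4 + 2 + 7 = 13 ≤ 14, payoff 13 + 14 + 5 = 32.
J + Q: cost 4 + 2 = 6 ≤ 14, payoff 13 + 14 = 27.
L + J + Q: cost 6 + 4 + 2 = 12 ≤ 14, payoff 9 + 13 + 14 = 36.
Best is L, J, and Q with total payoff 36.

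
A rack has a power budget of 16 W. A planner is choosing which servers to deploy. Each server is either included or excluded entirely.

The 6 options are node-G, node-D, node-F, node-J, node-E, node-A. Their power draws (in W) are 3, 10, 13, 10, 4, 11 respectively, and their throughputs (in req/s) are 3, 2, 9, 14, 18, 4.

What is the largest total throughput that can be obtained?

32

This is an integer program with binary decision variables.
Allowing fractional choices, the relaxed optimum would be about 34.0, but servers are indivisible.
node-J + node-E: power draw 10 + 4 = 14 ≤ 16, throughput 14 + 18 = 32.
node-E + node-A: power draw 4 + 11 = 15 ≤ 16, throughput 18 + 4 = 22.
Best is node-J and node-E with total throughput 32.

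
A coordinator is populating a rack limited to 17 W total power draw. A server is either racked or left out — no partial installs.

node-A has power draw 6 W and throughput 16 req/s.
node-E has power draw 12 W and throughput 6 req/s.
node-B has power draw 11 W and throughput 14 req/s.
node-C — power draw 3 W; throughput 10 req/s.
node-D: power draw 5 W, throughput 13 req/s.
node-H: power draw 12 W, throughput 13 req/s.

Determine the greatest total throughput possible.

39

Treat it as a binary knapsack problem.
Take node-A, node-C, and node-D: power draw 6 + 3 + 5 = 14 ≤ 17, throughput 16 + 10 + 13 = 39.
No other feasible combination does better.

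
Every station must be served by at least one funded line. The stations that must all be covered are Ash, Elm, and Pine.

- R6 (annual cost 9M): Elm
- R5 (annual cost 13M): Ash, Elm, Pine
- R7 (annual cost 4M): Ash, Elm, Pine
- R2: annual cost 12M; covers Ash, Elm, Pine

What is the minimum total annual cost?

4

R7 alone covers Ash, Elm, Pine — every station.
Total annual cost: 4.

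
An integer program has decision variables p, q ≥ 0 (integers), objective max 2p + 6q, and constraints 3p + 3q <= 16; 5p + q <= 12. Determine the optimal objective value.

30

(p,q)=(0,5) is feasible, giving 30.
(p,q)=(1,4) is feasible, giving 26.
(p,q)=(0,4) is feasible, giving 24.
Maximum is 30 at (p,q)=(0,5).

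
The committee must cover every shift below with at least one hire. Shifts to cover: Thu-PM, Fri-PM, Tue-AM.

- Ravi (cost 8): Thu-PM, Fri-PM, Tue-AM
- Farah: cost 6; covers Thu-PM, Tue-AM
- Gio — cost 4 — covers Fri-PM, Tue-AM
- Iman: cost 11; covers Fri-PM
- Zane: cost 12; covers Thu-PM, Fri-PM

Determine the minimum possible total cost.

This is a weighted set-cover instance.
The greedy cost-per-new-shift heuristic would pick Gio and Farah for 10, but a cheaper cover exists.
Ravi alone covers Thu-PM, Fri-PM, Tue-AM — every shift.
Total cost: 8.
No cover costs less than 8.

8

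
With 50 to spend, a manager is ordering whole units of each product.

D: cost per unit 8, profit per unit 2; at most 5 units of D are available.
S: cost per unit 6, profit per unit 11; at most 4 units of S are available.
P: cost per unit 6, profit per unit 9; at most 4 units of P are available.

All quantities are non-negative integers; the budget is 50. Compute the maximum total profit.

80

This is a bounded integer knapsack.
Take 4×S and 4×P: cost 48 ≤ 50, profit 4·11 + 4·9 = 80.
S has the best ratio (11/6) and is taken to its limit of 4; remaining capacity is filled optimally with the others.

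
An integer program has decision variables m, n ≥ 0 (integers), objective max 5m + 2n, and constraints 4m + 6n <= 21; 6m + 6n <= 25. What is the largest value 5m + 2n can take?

20

The continuous relaxation peaks at (4.17, 0) with value 20.83; rounding to a feasible lattice point costs some objective.
(m,n)=(4,0): 4·4+6·0=16≤21, 6·4+6·0=24≤25, objective 20.
(m,n)=(3,1): 4·3+6·1=18≤21, 6·3+6·1=24≤25, objective 17.
No feasible integer point exceeds 20.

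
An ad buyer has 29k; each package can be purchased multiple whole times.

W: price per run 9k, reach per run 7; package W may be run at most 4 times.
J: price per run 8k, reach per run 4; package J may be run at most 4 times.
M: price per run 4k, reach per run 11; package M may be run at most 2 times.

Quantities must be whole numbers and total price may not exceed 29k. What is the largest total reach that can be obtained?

Take 2×W and 2×M: price 26 ≤ 29, reach 2·7 + 2·11 = 36.
M has the best ratio (11/4) and is taken to its limit of 2; remaining capacity is filled optimally with the others.

36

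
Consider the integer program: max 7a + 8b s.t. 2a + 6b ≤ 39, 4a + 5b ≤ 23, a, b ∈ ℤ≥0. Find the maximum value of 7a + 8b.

(a,b)=(2,3): 2·2+6·3=22≤39, 4·2+5·3=23≤23, objective 38.
(a,b)=(3,2): 2·3+6·2=18≤39, 4·3+5·2=22≤23, objective 37.
(a,b)=(4,1): 2·4+6·1=14≤39, 4·4+5·1=21≤23, objective 36.
No feasible integer point exceeds 38.

38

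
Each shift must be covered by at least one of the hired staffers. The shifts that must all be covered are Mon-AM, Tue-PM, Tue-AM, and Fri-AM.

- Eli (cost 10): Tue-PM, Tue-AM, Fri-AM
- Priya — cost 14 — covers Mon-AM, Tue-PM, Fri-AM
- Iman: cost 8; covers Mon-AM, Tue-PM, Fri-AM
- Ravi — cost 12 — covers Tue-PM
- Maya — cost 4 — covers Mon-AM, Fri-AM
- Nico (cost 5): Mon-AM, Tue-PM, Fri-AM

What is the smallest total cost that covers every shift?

This is a weighted set-cover instance.
Choose Eli and Maya: together they cover Mon-AM, Tue-PM, Tue-AM, Fri-AM — every shift.
Total cost: 10 + 4 = 14.

14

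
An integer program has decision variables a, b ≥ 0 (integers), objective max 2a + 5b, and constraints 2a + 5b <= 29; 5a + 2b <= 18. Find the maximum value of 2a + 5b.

Relaxing integrality, the LP optimum is 29.00 at (a,b) = (0, 5.8), which is not an integer point.
(a,b)=(1,5): 2·1+5·5=27≤29, 5·1+2·5=15≤18, objective 27.
(a,b)=(0,5): 2·0+5·5=25≤29, 5·0+2·5=10≤18, objective 25.
(a,b)=(2,4): 2·2+5·4=24≤29, 5·2+2·4=18≤18, objective 24.
The best lattice point is (1,5), giving 27.

27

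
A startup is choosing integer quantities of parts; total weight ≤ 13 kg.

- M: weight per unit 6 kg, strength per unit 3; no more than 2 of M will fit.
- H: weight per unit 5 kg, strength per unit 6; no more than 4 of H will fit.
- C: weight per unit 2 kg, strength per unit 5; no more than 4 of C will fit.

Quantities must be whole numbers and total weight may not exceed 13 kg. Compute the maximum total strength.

26

This is a bounded integer knapsack.
1×H and 4×C: weight 13 ≤ 13, strength 1·6 + 4·5 = 26.
1×H and 3×C: weight 11 ≤ 13, strength 1·6 + 3·5 = 21.
Best is 26.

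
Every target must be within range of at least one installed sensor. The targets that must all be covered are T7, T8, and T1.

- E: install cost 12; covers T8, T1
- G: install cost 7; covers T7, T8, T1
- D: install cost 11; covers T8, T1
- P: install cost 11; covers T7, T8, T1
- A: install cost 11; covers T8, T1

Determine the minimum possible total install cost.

This is a weighted set-cover instance.
G alone covers T7, T8, T1 — every target.
Total install cost: 7.
No cover costs less than 7.

7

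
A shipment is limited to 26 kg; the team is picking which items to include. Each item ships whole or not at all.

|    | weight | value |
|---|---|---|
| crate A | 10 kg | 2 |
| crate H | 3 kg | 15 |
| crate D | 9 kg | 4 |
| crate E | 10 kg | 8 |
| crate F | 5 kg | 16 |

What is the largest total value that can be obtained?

39

Allowing fractional choices, the relaxed optimum would be about 42.6, but items are indivisible.
crate H + crate D + crate F: weight 3 + 9 + 5 = 17 ≤ 26, value 15 + 4 + 16 = 35.
crate H + crate E + crate F: weight 3 + 10 + 5 = 18 ≤ 26, value 15 + 8 + 16 = 39.
Best is crate H, crate E, and crate F with total value 39.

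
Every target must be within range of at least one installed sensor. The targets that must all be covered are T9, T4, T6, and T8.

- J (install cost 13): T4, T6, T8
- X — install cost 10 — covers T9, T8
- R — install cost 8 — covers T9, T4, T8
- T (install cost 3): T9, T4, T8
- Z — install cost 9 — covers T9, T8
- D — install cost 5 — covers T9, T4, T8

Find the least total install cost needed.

Choose J and T: together they cover T9, T4, T6, T8 — every target.
Total install cost: 13 + 3 = 16.

16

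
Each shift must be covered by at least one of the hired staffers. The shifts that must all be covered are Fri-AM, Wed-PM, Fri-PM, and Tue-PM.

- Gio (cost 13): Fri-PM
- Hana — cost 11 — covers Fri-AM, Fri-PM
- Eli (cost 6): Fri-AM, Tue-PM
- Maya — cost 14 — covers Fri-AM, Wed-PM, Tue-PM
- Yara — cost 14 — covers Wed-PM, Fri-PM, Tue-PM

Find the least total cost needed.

Choose Eli and Yara: together they cover Fri-AM, Wed-PM, Fri-PM, Tue-PM — every shift.
Total cost: 6 + 14 = 20.

20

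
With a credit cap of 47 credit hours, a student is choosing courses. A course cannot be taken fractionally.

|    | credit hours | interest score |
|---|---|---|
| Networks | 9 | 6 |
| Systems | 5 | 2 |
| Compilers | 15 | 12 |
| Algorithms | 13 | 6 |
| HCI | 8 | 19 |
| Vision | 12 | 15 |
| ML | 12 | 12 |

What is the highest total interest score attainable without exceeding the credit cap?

58

Compilers + HCI + Vision + ML: credit hours 15 + 8 + 12 + 12 = 47 ≤ 47, interest score 12 + 19 + 15 + 12 = 58.
Networks + Systems + HCI + Vision + ML: credit hours 9 + 5 + 8 + 12 + 12 = 46 ≤ 47, interest score 6 + 2 + 19 + 15 + 12 = 54.
Networks + HCI + Vision + ML: credit hours 9 + 8 + 12 + 12 = 41 ≤ 47, interest score 6 + 19 + 15 + 12 = 52.
Best is Compilers, HCI, Vision, and ML with total interest score 58.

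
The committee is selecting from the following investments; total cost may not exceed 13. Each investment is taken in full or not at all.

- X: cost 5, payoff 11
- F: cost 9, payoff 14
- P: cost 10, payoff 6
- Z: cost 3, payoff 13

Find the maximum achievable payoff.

27

Allowing fractional choices, the relaxed optimum would be about 31.8, but investments are indivisible.
X + Z: cost 5 + 3 = 8 ≤ 13, payoff 11 + 13 = 24.
P + Z: cost 10 + 3 = 13 ≤ 13, payoff 6 + 13 = 19.
F + Z: cost 9 + 3 = 12 ≤ 13, payoff 14 + 13 = 27.
Best is F and Z with total payoff 27.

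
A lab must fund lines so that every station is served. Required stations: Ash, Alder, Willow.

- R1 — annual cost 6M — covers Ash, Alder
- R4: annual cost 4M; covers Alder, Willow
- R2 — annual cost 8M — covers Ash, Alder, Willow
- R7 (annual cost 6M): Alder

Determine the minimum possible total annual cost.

The greedy cost-per-new-station heuristic would pick R4 and R1 for 10, but a cheaper cover exists.
R2 alone covers Ash, Alder, Willow — every station.
Total annual cost: 8.
No cover costs less than 8.

8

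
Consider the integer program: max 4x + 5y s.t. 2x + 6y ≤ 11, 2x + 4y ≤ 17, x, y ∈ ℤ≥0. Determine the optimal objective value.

Relaxing integrality, the LP optimum is 22.00 at (x,y) = (5.5, 0), which is not an integer point.
(x,y)=(5,0): 2·5+6·0=10≤11, 2·5+4·0=10≤17, objective 20.
(x,y)=(4,0): 2·4+6·0=8≤11, 2·4+4·0=8≤17, objective 16.
Maximum is 20 at (x,y)=(5,0).

20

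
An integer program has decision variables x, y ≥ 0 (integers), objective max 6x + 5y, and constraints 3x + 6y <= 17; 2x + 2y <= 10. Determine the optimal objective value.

30

(x,y)=(5,0): 3·5+6·0=15≤17, 2·5+2·0=10≤10, objective 30.
(x,y)=(4,0): 3·4+6·0=12≤17, 2·4+2·0=8≤10, objective 24.
The best lattice point is (5,0), giving 30.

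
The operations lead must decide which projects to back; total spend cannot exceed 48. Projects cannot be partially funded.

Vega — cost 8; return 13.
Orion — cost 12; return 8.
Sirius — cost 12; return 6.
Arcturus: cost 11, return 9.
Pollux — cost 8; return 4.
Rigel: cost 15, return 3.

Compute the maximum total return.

36

This is a 0-1 knapsack instance.
Allowing fractional choices, the relaxed optimum would be about 38.5, but projects are indivisible.
Vega + Orion + Arcturus + Rigel: cost 8 + 12 + 11 + 15 = 46 ≤ 48, return 13 + 8 + 9 + 3 = 33.
Vega + Orion + Sirius + Arcturus: cost 8 + 12 + 12 + 11 = 43 ≤ 48, return 13 + 8 + 6 + 9 = 36.
Vega + Orion + Arcturus + Pollux: cost 8 + 12 + 11 + 8 = 39 ≤ 48, return 13 + 8 + 9 + 4 = 34.
Best is Vega, Orion, Sirius, and Arcturus with total return 36.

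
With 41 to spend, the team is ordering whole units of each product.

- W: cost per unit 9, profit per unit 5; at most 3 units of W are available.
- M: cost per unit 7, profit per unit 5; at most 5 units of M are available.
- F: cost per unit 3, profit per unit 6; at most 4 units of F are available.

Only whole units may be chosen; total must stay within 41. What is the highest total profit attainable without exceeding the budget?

44

4×M and 4×F: cost 40 ≤ 41, profit 4·5 + 4·6 = 44.
3×M and 4×F: cost 33 ≤ 41, profit 3·5 + 4·6 = 39.
Best is 44.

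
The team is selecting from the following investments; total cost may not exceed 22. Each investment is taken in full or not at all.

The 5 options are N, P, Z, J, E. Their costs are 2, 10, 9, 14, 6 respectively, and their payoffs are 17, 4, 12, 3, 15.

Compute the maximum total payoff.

44

Treat it as a binary knapsack problem.
Take N, Z, and E: cost 2 + 9 + 6 = 17 ≤ 22, payoff 17 + 12 + 15 = 44.
No other feasible combination does better.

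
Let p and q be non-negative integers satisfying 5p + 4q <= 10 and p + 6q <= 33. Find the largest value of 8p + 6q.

16

(p,q)=(2,0): 5·2+4·0=10≤10, 1·2+6·0=2≤33, objective 16.
(p,q)=(1,1): 5·1+4·1=9≤10, 1·1+6·1=7≤33, objective 14.
(p,q)=(1,0): 5·1+4·0=5≤10, 1·1+6·0=1≤33, objective 8.
Maximum is 16 at (p,q)=(2,0).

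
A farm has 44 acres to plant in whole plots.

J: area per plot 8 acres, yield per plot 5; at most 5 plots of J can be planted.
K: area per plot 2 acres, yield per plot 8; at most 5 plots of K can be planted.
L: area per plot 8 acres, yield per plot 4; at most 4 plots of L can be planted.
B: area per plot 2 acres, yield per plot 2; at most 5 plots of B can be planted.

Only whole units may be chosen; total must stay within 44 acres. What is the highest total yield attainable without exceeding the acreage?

65

K has the best ratio (8/2); taking only K gives at most 5×8 = 40 (stopped by the supply cap of 5).
Mixing does better — 3×J, 5×K, and 5×B: area 44 ≤ 44, yield 3·5 + 5·8 + 5·2 = 65.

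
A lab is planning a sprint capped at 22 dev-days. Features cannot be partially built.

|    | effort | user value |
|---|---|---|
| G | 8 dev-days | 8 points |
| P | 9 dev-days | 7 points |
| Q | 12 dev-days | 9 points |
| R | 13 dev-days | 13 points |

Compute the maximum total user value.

Treat it as a binary knapsack problem.
Allowing fractional choices, the relaxed optimum would be about 21.8, but features are indivisible.
P + R: effort 9 + 13 = 22 ≤ 22, user value 7 + 13 = 20.
G + Q: effort 8 + 12 = 20 ≤ 22, user value 8 + 9 = 17.
G + R: effort 8 + 13 = 21 ≤ 22, user value 8 + 13 = 21.
Best is G and R with total user value 21.

21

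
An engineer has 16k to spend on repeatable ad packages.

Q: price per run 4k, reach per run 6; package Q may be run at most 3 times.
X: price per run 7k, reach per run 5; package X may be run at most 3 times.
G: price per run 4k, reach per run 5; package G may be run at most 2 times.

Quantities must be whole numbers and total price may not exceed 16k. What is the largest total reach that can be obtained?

This is a bounded integer knapsack.
2×Q and 2×G: price 16 ≤ 16, reach 2·6 + 2·5 = 22.
3×Q and 1×G: price 16 ≤ 16, reach 3·6 + 1·5 = 23.
Best is 23.

23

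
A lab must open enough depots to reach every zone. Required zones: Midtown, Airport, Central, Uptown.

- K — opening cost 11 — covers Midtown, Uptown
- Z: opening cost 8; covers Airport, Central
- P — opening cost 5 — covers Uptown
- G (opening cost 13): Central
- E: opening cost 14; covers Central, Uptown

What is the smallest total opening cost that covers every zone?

19

The greedy cost-per-new-zone heuristic would pick Z, P, and K for 24, but a cheaper cover exists.
Choose K and Z: together they cover Midtown, Airport, Central, Uptown — every zone.
Total opening cost: 11 + 8 = 19.
No cover costs less than 19.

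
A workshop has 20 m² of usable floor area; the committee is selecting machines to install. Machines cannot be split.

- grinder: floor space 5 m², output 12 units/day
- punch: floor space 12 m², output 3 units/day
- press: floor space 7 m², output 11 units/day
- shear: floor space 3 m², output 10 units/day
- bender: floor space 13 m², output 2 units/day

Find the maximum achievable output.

33

Allowing fractional choices, the relaxed optimum would be about 34.2, but machines are indivisible.
grinder + punch + shear: floor space 5 + 12 + 3 = 20 ≤ 20, output 12 + 3 + 10 = 25.
grinder + press: floor space 5 + 7 = 12 ≤ 20, output 12 + 11 = 23.
grinder + press + shear: floor space 5 + 7 + 3 = 15 ≤ 20, output 12 + 11 + 10 = 33.
Best is grinder, press, and shear with total output 33.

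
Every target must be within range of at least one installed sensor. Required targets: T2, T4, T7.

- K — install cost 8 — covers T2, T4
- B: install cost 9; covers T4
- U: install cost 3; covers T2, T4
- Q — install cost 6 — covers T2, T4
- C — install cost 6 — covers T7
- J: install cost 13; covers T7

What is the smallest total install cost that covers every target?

9

Choose U and C: together they cover T2, T4, T7 — every target.
Total install cost: 3 + 6 = 9.
No cover costs less than 9.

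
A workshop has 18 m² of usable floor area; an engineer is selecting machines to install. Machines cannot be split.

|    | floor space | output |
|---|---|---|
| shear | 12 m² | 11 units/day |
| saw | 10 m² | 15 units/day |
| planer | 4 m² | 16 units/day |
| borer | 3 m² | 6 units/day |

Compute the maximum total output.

saw + planer + borer: floor space 10 + 4 + 3 = 17 ≤ 18, output 15 + 16 + 6 = 37.
saw + planer: floor space 10 + 4 = 14 ≤ 18, output 15 + 16 = 31.
Best is saw, planer, and borer with total output 37.

37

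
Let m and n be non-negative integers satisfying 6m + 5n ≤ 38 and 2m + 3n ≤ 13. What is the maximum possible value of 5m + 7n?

(m,n)=(5,1) is feasible, giving 32.
(m,n)=(6,0) is feasible, giving 30.
(m,n)=(4,1) is feasible, giving 27.
No feasible integer point exceeds 32.

32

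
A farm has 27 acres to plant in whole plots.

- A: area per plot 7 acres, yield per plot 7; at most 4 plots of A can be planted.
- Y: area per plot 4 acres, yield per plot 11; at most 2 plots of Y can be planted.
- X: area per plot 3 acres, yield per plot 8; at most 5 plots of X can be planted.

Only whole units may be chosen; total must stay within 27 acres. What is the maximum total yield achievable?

62

Take 2×Y and 5×X: area 23 ≤ 27, yield 2·11 + 5·8 = 62.
Y has the best ratio (11/4) and is taken to its limit of 2; remaining capacity is filled optimally with the others.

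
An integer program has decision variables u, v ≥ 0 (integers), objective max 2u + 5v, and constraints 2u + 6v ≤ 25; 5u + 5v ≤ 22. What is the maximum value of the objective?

(u,v)=(0,4) is feasible, giving 20.
(u,v)=(1,3) is feasible, giving 17.
(u,v)=(0,3) is feasible, giving 15.
The best lattice point is (0,4), giving 20.

20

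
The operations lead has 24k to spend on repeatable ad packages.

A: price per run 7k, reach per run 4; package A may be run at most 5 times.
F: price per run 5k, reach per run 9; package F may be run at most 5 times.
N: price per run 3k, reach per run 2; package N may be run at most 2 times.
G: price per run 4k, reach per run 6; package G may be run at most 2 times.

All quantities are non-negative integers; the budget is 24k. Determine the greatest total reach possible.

3×F and 2×G: price 23 ≤ 24, reach 3·9 + 2·6 = 39.
4×F and 1×G: price 24 ≤ 24, reach 4·9 + 1·6 = 42.
Best is 42.

42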